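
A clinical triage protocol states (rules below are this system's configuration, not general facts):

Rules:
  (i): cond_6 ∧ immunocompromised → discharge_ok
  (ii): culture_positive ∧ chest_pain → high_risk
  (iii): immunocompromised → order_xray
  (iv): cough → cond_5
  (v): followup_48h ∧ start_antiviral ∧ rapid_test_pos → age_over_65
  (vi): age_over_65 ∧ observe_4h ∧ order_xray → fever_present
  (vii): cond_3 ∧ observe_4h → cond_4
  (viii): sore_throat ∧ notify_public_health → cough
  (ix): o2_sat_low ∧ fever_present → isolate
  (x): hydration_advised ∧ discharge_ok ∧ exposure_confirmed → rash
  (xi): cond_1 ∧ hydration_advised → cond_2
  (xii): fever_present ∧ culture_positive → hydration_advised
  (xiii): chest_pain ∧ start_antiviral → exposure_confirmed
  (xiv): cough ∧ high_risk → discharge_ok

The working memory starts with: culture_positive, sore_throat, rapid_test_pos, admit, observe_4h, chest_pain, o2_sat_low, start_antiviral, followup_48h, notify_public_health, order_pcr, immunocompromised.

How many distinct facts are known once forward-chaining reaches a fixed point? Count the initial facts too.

Round 1 fires (ii), (iii), (v), (viii), (xiii), giving high_risk, order_xray, age_over_65, cough, exposure_confirmed.
Round 2 fires (iv), (vi), (xiv), giving cond_5, fever_present, discharge_ok.
Round 3 fires (ix), (xii), giving isolate, hydration_advised.
Round 4 fires (x), giving rash.
Closure: {admit, age_over_65, chest_pain, cond_5, cough, culture_positive, discharge_ok, exposure_confirmed, fever_present, followup_48h, high_risk, hydration_advised, immunocompromised, isolate, notify_public_health, o2_sat_low, observe_4h, order_pcr, order_xray, rapid_test_pos, rash, sore_throat, start_antiviral} — 23 facts.

23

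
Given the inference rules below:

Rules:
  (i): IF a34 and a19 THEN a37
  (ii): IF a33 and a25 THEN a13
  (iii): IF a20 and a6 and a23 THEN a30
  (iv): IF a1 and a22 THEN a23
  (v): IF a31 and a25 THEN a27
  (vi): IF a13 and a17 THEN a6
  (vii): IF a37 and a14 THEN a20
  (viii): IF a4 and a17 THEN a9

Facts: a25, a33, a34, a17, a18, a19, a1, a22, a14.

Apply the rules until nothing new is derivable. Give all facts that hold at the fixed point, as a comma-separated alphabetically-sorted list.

Round 1: (i) [IF a34 and a19 THEN a37]; (ii) [IF a33 and a25 THEN a13]; (iv) [IF a1 and a22 THEN a23]. New: a37, a13, a23.
Round 2: (vi) [IF a13 and a17 THEN a6]; (vii) [IF a37 and a14 THEN a20]. New: a6, a20.
Round 3: (iii) [IF a20 and a6 and a23 THEN a30]. New: a30.

a1, a13, a14, a17, a18, a19, a20, a22, a23, a25, a30, a33, a34, a37, a6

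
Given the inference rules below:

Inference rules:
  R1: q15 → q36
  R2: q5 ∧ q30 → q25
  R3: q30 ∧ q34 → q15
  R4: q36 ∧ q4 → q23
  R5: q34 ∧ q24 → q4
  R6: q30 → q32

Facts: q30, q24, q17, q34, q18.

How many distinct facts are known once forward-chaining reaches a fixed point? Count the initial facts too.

[1] R3 [q30 ∧ q34 → q15]; R5 [q34 ∧ q24 → q4]; R6 [q30 → q32]. ⇒ new: q15, q4, q32.
[2] R1 [q15 → q36]. ⇒ new: q36.
[3] R4 [q36 ∧ q4 → q23]. ⇒ new: q23.
Closure: {q15, q17, q18, q23, q24, q30, q32, q34, q36, q4} — 10 facts.

10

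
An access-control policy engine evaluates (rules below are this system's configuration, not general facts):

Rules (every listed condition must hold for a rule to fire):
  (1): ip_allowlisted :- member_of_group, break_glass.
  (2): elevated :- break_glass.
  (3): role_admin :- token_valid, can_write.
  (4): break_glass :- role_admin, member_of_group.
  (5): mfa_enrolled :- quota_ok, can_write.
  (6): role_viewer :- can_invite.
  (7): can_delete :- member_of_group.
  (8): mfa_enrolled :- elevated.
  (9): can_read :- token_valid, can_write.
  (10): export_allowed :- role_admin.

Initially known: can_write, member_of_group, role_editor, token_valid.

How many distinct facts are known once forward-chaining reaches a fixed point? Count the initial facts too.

Round 1 — (3), (7), (9), derive role_admin, can_delete, can_read.
Round 2 — (4), (10), derive break_glass, export_allowed.
Round 3 — (1), (2), derive ip_allowlisted, elevated.
Round 4 — (8), derive mfa_enrolled.
Closure: {break_glass, can_delete, can_read, can_write, elevated, export_allowed, ip_allowlisted, member_of_group, mfa_enrolled, role_admin, role_editor, token_valid} — 12 facts.

12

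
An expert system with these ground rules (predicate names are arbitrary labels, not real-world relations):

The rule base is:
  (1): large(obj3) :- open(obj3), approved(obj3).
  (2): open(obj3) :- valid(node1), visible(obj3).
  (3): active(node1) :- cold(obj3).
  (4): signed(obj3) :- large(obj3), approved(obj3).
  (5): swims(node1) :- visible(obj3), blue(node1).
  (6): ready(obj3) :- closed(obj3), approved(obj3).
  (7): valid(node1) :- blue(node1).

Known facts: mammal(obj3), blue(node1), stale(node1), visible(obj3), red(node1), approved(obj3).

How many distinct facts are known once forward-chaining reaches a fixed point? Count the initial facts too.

Round 1 fires (5), (7), giving swims(node1), valid(node1).
Round 2 fires (2), giving open(obj3).
Round 3 fires (1), giving large(obj3).
Round 4 fires (4), giving signed(obj3).
Closure: {approved(obj3), blue(node1), large(obj3), mammal(obj3), open(obj3), red(node1), signed(obj3), stale(node1), swims(node1), valid(node1), visible(obj3)} — 11 facts.

11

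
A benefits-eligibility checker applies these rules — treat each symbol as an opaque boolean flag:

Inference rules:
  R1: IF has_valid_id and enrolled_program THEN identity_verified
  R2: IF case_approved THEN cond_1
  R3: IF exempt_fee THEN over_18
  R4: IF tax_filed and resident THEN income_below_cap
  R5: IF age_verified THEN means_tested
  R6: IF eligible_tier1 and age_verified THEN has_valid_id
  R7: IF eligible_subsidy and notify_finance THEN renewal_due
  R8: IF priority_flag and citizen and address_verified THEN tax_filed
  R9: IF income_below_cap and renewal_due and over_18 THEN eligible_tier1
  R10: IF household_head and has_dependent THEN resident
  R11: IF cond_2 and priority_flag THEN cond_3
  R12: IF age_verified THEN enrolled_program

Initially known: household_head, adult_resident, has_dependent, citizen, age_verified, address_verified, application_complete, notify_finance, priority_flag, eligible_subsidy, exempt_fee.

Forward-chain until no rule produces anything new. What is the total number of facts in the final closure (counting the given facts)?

21

Round 1 — R3, R5, R7, R8, R10, R12, derive over_18, means_tested, renewal_due, tax_filed, resident, enrolled_program.
Round 2 — R4, derive income_below_cap.
Round 3 — R9, derive eligible_tier1.
Round 4 — R6, derive has_valid_id.
Round 5 — R1, derive identity_verified.
Closure: {address_verified, adult_resident, age_verified, application_complete, citizen, eligible_subsidy, eligible_tier1, enrolled_program, exempt_fee, has_dependent, has_valid_id, household_head, identity_verified, income_below_cap, means_tested, notify_finance, over_18, priority_flag, renewal_due, resident, tax_filed} — 21 facts.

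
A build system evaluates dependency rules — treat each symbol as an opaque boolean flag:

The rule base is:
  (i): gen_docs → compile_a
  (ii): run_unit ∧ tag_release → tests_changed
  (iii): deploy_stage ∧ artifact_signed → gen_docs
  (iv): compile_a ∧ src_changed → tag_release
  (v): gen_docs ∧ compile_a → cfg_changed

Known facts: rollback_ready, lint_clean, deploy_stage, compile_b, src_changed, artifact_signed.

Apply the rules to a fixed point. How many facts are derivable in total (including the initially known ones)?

10

Round 1: (iii) [deploy_stage ∧ artifact_signed → gen_docs]. New: gen_docs.
Round 2: (i) [gen_docs → compile_a]. New: compile_a.
Round 3: (iv) [compile_a ∧ src_changed → tag_release]; (v) [gen_docs ∧ compile_a → cfg_changed]. New: tag_release, cfg_changed.
Closure: {artifact_signed, cfg_changed, compile_a, compile_b, deploy_stage, gen_docs, lint_clean, rollback_ready, src_changed, tag_release} — 10 facts.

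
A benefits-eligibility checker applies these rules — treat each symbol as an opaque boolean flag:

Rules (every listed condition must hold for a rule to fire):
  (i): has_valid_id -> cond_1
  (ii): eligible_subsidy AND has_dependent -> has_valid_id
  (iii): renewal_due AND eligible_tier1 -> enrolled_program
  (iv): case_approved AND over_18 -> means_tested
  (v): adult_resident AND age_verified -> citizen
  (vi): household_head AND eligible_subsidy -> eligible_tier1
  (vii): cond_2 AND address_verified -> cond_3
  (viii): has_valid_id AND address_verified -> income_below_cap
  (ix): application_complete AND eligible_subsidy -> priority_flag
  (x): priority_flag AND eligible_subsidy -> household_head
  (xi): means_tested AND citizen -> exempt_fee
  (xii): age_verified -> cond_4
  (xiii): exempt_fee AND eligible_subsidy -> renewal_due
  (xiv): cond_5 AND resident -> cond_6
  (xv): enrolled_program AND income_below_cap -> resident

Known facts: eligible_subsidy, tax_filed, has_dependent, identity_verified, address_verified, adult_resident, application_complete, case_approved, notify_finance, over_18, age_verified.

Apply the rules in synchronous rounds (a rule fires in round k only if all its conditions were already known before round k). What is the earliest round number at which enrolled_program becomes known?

4

Round 1: (ii) [eligible_subsidy AND has_dependent -> has_valid_id]; (iv) [case_approved AND over_18 -> means_tested]; (v) [adult_resident AND age_verified -> citizen]; (ix) [application_complete AND eligible_subsidy -> priority_flag]; (xii) [age_verified -> cond_4]. Adds has_valid_id, means_tested, citizen, priority_flag, cond_4.
Round 2: (i) [has_valid_id -> cond_1]; (viii) [has_valid_id AND address_verified -> income_below_cap]; (x) [priority_flag AND eligible_subsidy -> household_head]; (xi) [means_tested AND citizen -> exempt_fee]. Adds cond_1, income_below_cap, household_head, exempt_fee.
Round 3: (vi) [household_head AND eligible_subsidy -> eligible_tier1]; (xiii) [exempt_fee AND eligible_subsidy -> renewal_due]. Adds eligible_tier1, renewal_due.
Round 4: (iii) [renewal_due AND eligible_tier1 -> enrolled_program]. Adds enrolled_program.
enrolled_program first appears in round 4.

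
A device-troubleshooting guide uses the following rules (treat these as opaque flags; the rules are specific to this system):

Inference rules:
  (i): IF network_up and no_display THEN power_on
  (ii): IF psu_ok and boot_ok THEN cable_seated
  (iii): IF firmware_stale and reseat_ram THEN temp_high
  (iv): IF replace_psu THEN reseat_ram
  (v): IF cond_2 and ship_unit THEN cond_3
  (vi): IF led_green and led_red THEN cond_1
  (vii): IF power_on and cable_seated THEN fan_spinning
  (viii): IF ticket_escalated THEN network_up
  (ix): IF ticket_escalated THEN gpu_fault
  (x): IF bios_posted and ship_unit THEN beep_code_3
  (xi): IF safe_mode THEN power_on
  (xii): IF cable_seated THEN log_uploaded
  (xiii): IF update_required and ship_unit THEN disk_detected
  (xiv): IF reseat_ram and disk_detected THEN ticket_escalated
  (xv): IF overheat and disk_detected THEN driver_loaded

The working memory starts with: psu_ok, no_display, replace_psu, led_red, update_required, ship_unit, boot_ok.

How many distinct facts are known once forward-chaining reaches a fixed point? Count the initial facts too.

16

Round 1 — (ii), (iv), (xiii), derive cable_seated, reseat_ram, disk_detected.
Round 2 — (xii), (xiv), derive log_uploaded, ticket_escalated.
Round 3 — (viii), (ix), derive network_up, gpu_fault.
Round 4 — (i), derive power_on.
Round 5 — (vii), derive fan_spinning.
Closure: {boot_ok, cable_seated, disk_detected, fan_spinning, gpu_fault, led_red, log_uploaded, network_up, no_display, power_on, psu_ok, replace_psu, reseat_ram, ship_unit, ticket_escalated, update_required} — 16 facts.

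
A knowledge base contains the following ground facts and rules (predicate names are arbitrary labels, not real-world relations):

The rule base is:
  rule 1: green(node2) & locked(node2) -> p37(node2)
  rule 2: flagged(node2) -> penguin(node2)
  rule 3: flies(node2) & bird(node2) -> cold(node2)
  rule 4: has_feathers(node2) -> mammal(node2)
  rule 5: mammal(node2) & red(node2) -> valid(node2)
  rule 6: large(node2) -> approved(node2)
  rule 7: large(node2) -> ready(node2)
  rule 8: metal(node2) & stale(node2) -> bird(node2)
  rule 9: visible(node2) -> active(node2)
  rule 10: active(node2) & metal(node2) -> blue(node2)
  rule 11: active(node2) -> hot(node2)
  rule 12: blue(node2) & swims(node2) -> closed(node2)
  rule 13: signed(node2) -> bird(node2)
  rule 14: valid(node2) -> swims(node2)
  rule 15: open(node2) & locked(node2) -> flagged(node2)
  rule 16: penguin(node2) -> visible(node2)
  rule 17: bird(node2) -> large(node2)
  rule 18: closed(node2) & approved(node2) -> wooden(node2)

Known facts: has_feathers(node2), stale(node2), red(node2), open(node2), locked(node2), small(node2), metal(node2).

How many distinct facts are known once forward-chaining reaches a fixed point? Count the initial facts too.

Round 1 fires rule 4, rule 8, rule 15, giving mammal(node2), bird(node2), flagged(node2).
Round 2 fires rule 2, rule 5, rule 17, giving penguin(node2), valid(node2), large(node2).
Round 3 fires rule 6, rule 7, rule 14, rule 16, giving approved(node2), ready(node2), swims(node2), visible(node2).
Round 4 fires rule 9, giving active(node2).
Round 5 fires rule 10, rule 11, giving blue(node2), hot(node2).
Round 6 fires rule 12, giving closed(node2).
Round 7 fires rule 18, giving wooden(node2).
Closure: {active(node2), approved(node2), bird(node2), blue(node2), closed(node2), flagged(node2), has_feathers(node2), hot(node2), large(node2), locked(node2), mammal(node2), metal(node2), open(node2), penguin(node2), ready(node2), red(node2), small(node2), stale(node2), swims(node2), valid(node2), visible(node2), wooden(node2)} — 22 facts.

22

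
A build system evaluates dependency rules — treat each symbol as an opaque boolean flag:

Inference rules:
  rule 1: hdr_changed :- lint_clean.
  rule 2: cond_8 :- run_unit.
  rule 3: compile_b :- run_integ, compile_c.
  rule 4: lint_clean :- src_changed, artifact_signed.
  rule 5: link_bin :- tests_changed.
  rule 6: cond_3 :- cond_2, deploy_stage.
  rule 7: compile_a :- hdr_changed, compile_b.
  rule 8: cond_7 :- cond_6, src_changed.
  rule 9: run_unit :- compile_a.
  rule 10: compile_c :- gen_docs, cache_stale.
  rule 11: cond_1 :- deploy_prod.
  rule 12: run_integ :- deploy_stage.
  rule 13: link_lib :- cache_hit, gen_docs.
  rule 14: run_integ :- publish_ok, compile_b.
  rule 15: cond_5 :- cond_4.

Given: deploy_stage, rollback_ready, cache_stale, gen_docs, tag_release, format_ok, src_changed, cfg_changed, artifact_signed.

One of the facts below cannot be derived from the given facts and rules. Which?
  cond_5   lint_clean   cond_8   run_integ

cond_5

Round 1 fires rule 4, rule 10, rule 12, giving lint_clean, compile_c, run_integ.
Round 2 fires rule 1, rule 3, giving hdr_changed, compile_b.
Round 3 fires rule 7, giving compile_a.
Round 4 fires rule 9, giving run_unit.
Round 5 fires rule 2, giving cond_8.
Derived: cond_8 (round 5), lint_clean (round 1), run_integ (round 1). cond_5 never appears in any round.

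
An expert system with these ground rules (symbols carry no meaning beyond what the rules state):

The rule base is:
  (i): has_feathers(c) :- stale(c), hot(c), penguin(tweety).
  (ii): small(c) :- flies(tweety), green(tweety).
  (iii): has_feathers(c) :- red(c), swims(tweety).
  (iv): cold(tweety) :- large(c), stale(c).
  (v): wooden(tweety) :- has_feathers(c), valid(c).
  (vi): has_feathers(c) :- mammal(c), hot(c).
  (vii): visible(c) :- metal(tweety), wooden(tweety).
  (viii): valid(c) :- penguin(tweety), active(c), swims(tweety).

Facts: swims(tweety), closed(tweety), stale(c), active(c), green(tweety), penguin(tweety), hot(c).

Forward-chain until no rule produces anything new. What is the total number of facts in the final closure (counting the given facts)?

10

Round 1 fires (i), (viii), giving has_feathers(c), valid(c).
Round 2 fires (v), giving wooden(tweety).
Closure: {active(c), closed(tweety), green(tweety), has_feathers(c), hot(c), penguin(tweety), stale(c), swims(tweety), valid(c), wooden(tweety)} — 10 facts.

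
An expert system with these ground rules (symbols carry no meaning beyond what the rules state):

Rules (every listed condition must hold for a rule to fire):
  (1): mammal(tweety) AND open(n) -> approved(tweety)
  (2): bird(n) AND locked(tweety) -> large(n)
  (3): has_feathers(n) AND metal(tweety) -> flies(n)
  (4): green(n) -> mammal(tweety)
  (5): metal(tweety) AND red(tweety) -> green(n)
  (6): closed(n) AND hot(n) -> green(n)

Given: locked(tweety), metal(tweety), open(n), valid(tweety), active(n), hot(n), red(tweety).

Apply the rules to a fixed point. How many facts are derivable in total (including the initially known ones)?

Round 1 fires (5), giving green(n).
Round 2 fires (4), giving mammal(tweety).
Round 3 fires (1), giving approved(tweety).
Closure: {active(n), approved(tweety), green(n), hot(n), locked(tweety), mammal(tweety), metal(tweety), open(n), red(tweety), valid(tweety)} — 10 facts.

10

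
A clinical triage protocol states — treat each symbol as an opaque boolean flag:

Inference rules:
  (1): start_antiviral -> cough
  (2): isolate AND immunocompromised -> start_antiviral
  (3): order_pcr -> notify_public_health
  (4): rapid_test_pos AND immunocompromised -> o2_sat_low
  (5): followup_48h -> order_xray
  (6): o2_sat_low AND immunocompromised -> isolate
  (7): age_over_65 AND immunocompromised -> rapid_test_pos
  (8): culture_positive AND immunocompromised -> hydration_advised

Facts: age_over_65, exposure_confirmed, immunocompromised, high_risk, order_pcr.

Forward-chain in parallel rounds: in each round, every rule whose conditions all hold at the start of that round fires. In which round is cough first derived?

5

Round 1: (3) [order_pcr -> notify_public_health]; (7) [age_over_65 AND immunocompromised -> rapid_test_pos]. Adds notify_public_health, rapid_test_pos.
Round 2: (4) [rapid_test_pos AND immunocompromised -> o2_sat_low]. Adds o2_sat_low.
Round 3: (6) [o2_sat_low AND immunocompromised -> isolate]. Adds isolate.
Round 4: (2) [isolate AND immunocompromised -> start_antiviral]. Adds start_antiviral.
Round 5: (1) [start_antiviral -> cough]. Adds cough.
cough first appears in round 5.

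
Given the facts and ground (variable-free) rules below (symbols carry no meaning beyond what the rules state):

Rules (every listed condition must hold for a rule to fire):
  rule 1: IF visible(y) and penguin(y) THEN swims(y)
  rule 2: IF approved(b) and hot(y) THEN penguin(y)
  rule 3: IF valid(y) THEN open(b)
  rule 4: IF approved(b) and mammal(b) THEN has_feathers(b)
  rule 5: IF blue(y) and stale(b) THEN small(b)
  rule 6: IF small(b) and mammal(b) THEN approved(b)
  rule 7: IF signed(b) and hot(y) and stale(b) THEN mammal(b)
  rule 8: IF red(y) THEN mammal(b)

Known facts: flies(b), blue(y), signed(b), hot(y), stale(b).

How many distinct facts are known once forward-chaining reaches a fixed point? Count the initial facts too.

Round 1 — rule 5, rule 7, derive small(b), mammal(b).
Round 2 — rule 6, derive approved(b).
Round 3 — rule 2, rule 4, derive penguin(y), has_feathers(b).
Closure: {approved(b), blue(y), flies(b), has_feathers(b), hot(y), mammal(b), penguin(y), signed(b), small(b), stale(b)} — 10 facts.

10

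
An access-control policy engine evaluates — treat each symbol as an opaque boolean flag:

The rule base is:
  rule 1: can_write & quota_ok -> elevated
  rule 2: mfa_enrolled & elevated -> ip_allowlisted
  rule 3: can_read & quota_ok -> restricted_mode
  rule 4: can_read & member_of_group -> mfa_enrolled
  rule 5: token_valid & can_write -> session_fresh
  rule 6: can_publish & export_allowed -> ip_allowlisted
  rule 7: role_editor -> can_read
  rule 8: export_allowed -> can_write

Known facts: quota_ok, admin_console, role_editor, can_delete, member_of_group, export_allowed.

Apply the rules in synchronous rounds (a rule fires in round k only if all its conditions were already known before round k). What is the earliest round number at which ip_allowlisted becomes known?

3

Round 1: rule 7 [role_editor -> can_read]; rule 8 [export_allowed -> can_write]. New: can_read, can_write.
Round 2: rule 1 [can_write & quota_ok -> elevated]; rule 3 [can_read & quota_ok -> restricted_mode]; rule 4 [can_read & member_of_group -> mfa_enrolled]. New: elevated, restricted_mode, mfa_enrolled.
Round 3: rule 2 [mfa_enrolled & elevated -> ip_allowlisted]. New: ip_allowlisted.
ip_allowlisted first appears in round 3.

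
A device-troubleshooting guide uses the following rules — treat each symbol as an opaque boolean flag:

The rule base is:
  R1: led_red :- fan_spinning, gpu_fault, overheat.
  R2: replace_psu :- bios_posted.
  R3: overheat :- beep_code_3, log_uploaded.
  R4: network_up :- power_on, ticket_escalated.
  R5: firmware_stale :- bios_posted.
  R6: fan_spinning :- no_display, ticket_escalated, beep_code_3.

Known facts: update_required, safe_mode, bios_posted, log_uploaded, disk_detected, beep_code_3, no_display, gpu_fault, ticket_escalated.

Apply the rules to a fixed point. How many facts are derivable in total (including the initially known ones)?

Round 1: R2 [replace_psu :- bios_posted.]; R3 [overheat :- beep_code_3, log_uploaded.]; R5 [firmware_stale :- bios_posted.]; R6 [fan_spinning :- no_display, ticket_escalated, beep_code_3.]. Adds replace_psu, overheat, firmware_stale, fan_spinning.
Round 2: R1 [led_red :- fan_spinning, gpu_fault, overheat.]. Adds led_red.
Closure: {beep_code_3, bios_posted, disk_detected, fan_spinning, firmware_stale, gpu_fault, led_red, log_uploaded, no_display, overheat, replace_psu, safe_mode, ticket_escalated, update_required} — 14 facts.

14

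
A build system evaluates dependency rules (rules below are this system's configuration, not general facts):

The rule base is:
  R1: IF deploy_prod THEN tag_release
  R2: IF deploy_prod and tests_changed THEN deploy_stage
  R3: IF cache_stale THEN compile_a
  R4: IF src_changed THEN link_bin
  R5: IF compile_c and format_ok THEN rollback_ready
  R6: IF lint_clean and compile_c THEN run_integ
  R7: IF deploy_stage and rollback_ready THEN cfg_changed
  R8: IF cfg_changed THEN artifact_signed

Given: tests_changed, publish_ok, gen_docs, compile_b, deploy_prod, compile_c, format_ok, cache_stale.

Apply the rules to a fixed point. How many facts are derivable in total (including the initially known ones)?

14

[1] R1 [IF deploy_prod THEN tag_release]; R2 [IF deploy_prod and tests_changed THEN deploy_stage]; R3 [IF cache_stale THEN compile_a]; R5 [IF compile_c and format_ok THEN rollback_ready]. ⇒ new: tag_release, deploy_stage, compile_a, rollback_ready.
[2] R7 [IF deploy_stage and rollback_ready THEN cfg_changed]. ⇒ new: cfg_changed.
[3] R8 [IF cfg_changed THEN artifact_signed]. ⇒ new: artifact_signed.
Closure: {artifact_signed, cache_stale, cfg_changed, compile_a, compile_b, compile_c, deploy_prod, deploy_stage, format_ok, gen_docs, publish_ok, rollback_ready, tag_release, tests_changed} — 14 facts.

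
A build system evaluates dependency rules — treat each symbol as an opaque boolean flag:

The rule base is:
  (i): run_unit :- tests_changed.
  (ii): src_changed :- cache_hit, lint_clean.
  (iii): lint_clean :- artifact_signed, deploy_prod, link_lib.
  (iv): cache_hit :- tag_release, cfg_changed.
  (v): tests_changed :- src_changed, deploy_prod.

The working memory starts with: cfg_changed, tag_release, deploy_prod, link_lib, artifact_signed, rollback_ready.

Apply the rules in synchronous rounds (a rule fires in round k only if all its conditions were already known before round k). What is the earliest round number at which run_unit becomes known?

4

[1] (iii) [lint_clean :- artifact_signed, deploy_prod, link_lib.]; (iv) [cache_hit :- tag_release, cfg_changed.]. ⇒ new: lint_clean, cache_hit.
[2] (ii) [src_changed :- cache_hit, lint_clean.]. ⇒ new: src_changed.
[3] (v) [tests_changed :- src_changed, deploy_prod.]. ⇒ new: tests_changed.
[4] (i) [run_unit :- tests_changed.]. ⇒ new: run_unit.
run_unit first appears in round 4.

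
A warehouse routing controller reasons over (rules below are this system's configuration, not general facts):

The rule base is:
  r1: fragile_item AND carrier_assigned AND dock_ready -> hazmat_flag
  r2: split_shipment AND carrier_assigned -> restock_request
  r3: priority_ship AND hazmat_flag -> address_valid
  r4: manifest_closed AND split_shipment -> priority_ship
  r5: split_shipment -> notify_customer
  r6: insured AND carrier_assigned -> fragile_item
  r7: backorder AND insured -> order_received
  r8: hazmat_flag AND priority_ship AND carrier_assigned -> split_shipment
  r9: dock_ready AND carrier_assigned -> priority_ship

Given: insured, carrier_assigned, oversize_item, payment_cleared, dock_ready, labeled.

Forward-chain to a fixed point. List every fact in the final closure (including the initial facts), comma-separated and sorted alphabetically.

Round 1: r6 [insured AND carrier_assigned -> fragile_item]; r9 [dock_ready AND carrier_assigned -> priority_ship]. New: fragile_item, priority_ship.
Round 2: r1 [fragile_item AND carrier_assigned AND dock_ready -> hazmat_flag]. New: hazmat_flag.
Round 3: r3 [priority_ship AND hazmat_flag -> address_valid]; r8 [hazmat_flag AND priority_ship AND carrier_assigned -> split_shipment]. New: address_valid, split_shipment.
Round 4: r2 [split_shipment AND carrier_assigned -> restock_request]; r5 [split_shipment -> notify_customer]. New: restock_request, notify_customer.

address_valid, carrier_assigned, dock_ready, fragile_item, hazmat_flag, insured, labeled, notify_customer, oversize_item, payment_cleared, priority_ship, restock_request, split_shipment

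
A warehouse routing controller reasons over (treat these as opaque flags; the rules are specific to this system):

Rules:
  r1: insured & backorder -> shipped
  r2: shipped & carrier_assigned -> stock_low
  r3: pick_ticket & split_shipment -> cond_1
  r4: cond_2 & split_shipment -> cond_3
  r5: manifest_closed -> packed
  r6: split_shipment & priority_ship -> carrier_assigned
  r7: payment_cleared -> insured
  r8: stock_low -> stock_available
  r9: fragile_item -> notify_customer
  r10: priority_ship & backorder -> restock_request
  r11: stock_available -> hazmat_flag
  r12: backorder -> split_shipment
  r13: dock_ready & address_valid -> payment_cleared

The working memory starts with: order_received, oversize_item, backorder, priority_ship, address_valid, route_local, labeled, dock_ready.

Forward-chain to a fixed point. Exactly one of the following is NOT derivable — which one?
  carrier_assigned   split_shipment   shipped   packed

Round 1: r10 [priority_ship & backorder -> restock_request]; r12 [backorder -> split_shipment]; r13 [dock_ready & address_valid -> payment_cleared]. New: restock_request, split_shipment, payment_cleared.
Round 2: r6 [split_shipment & priority_ship -> carrier_assigned]; r7 [payment_cleared -> insured]. New: carrier_assigned, insured.
Round 3: r1 [insured & backorder -> shipped]. New: shipped.
Round 4: r2 [shipped & carrier_assigned -> stock_low]. New: stock_low.
Round 5: r8 [stock_low -> stock_available]. New: stock_available.
Round 6: r11 [stock_available -> hazmat_flag]. New: hazmat_flag.
Derived: shipped (round 3), carrier_assigned (round 2), split_shipment (round 1). packed never appears in any round.

packed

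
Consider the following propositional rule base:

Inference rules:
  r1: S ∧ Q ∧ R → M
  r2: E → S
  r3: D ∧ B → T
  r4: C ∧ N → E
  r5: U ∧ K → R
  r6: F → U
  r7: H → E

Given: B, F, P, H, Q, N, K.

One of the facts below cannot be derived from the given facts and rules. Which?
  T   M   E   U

T

[1] r6 [F → U]; r7 [H → E]. ⇒ new: U, E.
[2] r2 [E → S]; r5 [U ∧ K → R]. ⇒ new: S, R.
[3] r1 [S ∧ Q ∧ R → M]. ⇒ new: M.
Derived: E (round 1), U (round 1), M (round 3). T never appears in any round.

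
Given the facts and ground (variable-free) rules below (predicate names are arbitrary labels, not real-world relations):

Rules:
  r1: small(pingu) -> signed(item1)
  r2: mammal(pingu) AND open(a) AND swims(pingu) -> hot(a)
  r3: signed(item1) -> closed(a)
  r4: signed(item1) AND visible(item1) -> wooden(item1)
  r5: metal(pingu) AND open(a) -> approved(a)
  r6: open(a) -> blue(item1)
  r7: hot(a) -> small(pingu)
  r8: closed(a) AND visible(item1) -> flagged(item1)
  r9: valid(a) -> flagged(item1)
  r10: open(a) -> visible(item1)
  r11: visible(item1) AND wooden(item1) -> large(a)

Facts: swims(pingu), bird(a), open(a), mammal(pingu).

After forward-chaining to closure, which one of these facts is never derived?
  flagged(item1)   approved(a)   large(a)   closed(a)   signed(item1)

approved(a)

Round 1: r2 [mammal(pingu) AND open(a) AND swims(pingu) -> hot(a)]; r6 [open(a) -> blue(item1)]; r10 [open(a) -> visible(item1)]. New: hot(a), blue(item1), visible(item1).
Round 2: r7 [hot(a) -> small(pingu)]. New: small(pingu).
Round 3: r1 [small(pingu) -> signed(item1)]. New: signed(item1).
Round 4: r3 [signed(item1) -> closed(a)]; r4 [signed(item1) AND visible(item1) -> wooden(item1)]. New: closed(a), wooden(item1).
Round 5: r8 [closed(a) AND visible(item1) -> flagged(item1)]; r11 [visible(item1) AND wooden(item1) -> large(a)]. New: flagged(item1), large(a).
Derived: flagged(item1) (round 5), closed(a) (round 4), signed(item1) (round 3), large(a) (round 5). approved(a) never appears in any round.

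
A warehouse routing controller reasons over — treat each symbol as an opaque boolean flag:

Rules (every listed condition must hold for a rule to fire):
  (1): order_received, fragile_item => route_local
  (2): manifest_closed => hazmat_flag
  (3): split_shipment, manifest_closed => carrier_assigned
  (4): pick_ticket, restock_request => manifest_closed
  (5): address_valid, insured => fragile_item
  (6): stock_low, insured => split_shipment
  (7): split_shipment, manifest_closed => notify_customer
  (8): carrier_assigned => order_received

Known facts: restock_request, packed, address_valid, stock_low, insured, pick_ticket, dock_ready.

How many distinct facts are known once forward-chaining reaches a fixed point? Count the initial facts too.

15

Round 1: (4) [pick_ticket, restock_request => manifest_closed]; (5) [address_valid, insured => fragile_item]; (6) [stock_low, insured => split_shipment]. New: manifest_closed, fragile_item, split_shipment.
Round 2: (2) [manifest_closed => hazmat_flag]; (3) [split_shipment, manifest_closed => carrier_assigned]; (7) [split_shipment, manifest_closed => notify_customer]. New: hazmat_flag, carrier_assigned, notify_customer.
Round 3: (8) [carrier_assigned => order_received]. New: order_received.
Round 4: (1) [order_received, fragile_item => route_local]. New: route_local.
Closure: {address_valid, carrier_assigned, dock_ready, fragile_item, hazmat_flag, insured, manifest_closed, notify_customer, order_received, packed, pick_ticket, restock_request, route_local, split_shipment, stock_low} — 15 facts.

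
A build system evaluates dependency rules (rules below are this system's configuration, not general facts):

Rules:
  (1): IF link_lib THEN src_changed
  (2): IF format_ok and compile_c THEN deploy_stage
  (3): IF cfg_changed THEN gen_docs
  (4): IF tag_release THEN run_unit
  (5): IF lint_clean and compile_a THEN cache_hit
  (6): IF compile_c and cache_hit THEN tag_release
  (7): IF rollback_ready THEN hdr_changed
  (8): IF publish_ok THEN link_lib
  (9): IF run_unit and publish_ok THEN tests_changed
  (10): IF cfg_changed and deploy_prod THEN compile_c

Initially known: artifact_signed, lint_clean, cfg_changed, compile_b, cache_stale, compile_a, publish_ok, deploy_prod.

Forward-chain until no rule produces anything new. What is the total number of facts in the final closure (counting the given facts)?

[1] (3) [IF cfg_changed THEN gen_docs]; (5) [IF lint_clean and compile_a THEN cache_hit]; (8) [IF publish_ok THEN link_lib]; (10) [IF cfg_changed and deploy_prod THEN compile_c]. ⇒ new: gen_docs, cache_hit, link_lib, compile_c.
[2] (1) [IF link_lib THEN src_changed]; (6) [IF compile_c and cache_hit THEN tag_release]. ⇒ new: src_changed, tag_release.
[3] (4) [IF tag_release THEN run_unit]. ⇒ new: run_unit.
[4] (9) [IF run_unit and publish_ok THEN tests_changed]. ⇒ new: tests_changed.
Closure: {artifact_signed, cache_hit, cache_stale, cfg_changed, compile_a, compile_b, compile_c, deploy_prod, gen_docs, link_lib, lint_clean, publish_ok, run_unit, src_changed, tag_release, tests_changed} — 16 facts.

16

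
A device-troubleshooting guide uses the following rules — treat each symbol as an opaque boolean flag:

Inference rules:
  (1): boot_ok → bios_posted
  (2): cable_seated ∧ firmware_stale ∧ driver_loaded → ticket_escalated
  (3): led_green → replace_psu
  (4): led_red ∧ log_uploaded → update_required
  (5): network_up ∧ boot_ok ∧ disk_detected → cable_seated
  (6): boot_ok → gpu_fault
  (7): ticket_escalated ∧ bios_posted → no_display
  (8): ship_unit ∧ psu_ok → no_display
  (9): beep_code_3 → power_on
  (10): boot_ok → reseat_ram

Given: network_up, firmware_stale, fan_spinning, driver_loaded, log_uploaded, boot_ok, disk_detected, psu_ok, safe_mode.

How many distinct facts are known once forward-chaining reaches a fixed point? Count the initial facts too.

15

Round 1 fires (1), (5), (6), (10), giving bios_posted, cable_seated, gpu_fault, reseat_ram.
Round 2 fires (2), giving ticket_escalated.
Round 3 fires (7), giving no_display.
Closure: {bios_posted, boot_ok, cable_seated, disk_detected, driver_loaded, fan_spinning, firmware_stale, gpu_fault, log_uploaded, network_up, no_display, psu_ok, reseat_ram, safe_mode, ticket_escalated} — 15 facts.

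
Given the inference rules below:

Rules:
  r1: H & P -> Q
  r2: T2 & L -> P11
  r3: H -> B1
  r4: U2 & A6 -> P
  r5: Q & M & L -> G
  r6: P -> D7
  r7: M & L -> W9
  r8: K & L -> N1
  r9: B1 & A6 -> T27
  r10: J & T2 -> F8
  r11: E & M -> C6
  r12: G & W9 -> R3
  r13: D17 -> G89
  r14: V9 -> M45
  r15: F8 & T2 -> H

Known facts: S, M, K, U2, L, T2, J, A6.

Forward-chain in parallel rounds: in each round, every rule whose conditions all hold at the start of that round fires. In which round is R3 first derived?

Round 1: r2 [T2 & L -> P11]; r4 [U2 & A6 -> P]; r7 [M & L -> W9]; r8 [K & L -> N1]; r10 [J & T2 -> F8]. Adds P11, P, W9, N1, F8.
Round 2: r6 [P -> D7]; r15 [F8 & T2 -> H]. Adds D7, H.
Round 3: r1 [H & P -> Q]; r3 [H -> B1]. Adds Q, B1.
Round 4: r5 [Q & M & L -> G]; r9 [B1 & A6 -> T27]. Adds G, T27.
Round 5: r12 [G & W9 -> R3]. Adds R3.
R3 first appears in round 5.

5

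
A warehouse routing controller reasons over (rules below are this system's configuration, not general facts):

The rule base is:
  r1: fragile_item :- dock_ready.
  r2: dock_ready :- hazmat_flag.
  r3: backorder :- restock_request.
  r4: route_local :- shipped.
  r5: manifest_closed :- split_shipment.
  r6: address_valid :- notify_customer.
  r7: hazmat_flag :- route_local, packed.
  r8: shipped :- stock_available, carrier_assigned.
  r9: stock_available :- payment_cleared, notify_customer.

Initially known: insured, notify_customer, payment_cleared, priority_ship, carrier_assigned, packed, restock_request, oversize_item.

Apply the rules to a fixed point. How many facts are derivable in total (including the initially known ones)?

Round 1: r3 [backorder :- restock_request.]; r6 [address_valid :- notify_customer.]; r9 [stock_available :- payment_cleared, notify_customer.]. New: backorder, address_valid, stock_available.
Round 2: r8 [shipped :- stock_available, carrier_assigned.]. New: shipped.
Round 3: r4 [route_local :- shipped.]. New: route_local.
Round 4: r7 [hazmat_flag :- route_local, packed.]. New: hazmat_flag.
Round 5: r2 [dock_ready :- hazmat_flag.]. New: dock_ready.
Round 6: r1 [fragile_item :- dock_ready.]. New: fragile_item.
Closure: {address_valid, backorder, carrier_assigned, dock_ready, fragile_item, hazmat_flag, insured, notify_customer, oversize_item, packed, payment_cleared, priority_ship, restock_request, route_local, shipped, stock_available} — 16 facts.

16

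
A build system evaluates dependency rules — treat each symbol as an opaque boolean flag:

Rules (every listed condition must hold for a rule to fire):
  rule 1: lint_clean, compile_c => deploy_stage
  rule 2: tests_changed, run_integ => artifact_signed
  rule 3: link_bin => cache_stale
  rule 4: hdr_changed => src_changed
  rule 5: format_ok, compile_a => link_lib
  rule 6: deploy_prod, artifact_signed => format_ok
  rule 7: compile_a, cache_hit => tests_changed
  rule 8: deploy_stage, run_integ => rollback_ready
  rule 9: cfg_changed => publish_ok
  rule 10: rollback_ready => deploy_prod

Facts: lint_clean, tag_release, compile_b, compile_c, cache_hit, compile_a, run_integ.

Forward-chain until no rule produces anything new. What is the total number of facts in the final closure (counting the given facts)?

14

Round 1: rule 1 [lint_clean, compile_c => deploy_stage]; rule 7 [compile_a, cache_hit => tests_changed]. New: deploy_stage, tests_changed.
Round 2: rule 2 [tests_changed, run_integ => artifact_signed]; rule 8 [deploy_stage, run_integ => rollback_ready]. New: artifact_signed, rollback_ready.
Round 3: rule 10 [rollback_ready => deploy_prod]. New: deploy_prod.
Round 4: rule 6 [deploy_prod, artifact_signed => format_ok]. New: format_ok.
Round 5: rule 5 [format_ok, compile_a => link_lib]. New: link_lib.
Closure: {artifact_signed, cache_hit, compile_a, compile_b, compile_c, deploy_prod, deploy_stage, format_ok, link_lib, lint_clean, rollback_ready, run_integ, tag_release, tests_changed} — 14 facts.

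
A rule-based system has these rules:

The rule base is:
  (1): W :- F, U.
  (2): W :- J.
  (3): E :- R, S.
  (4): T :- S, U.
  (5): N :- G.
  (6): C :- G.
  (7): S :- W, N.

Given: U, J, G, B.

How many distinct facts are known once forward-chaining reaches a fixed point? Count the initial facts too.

9

Round 1: (2) [W :- J.]; (5) [N :- G.]; (6) [C :- G.]. New: W, N, C.
Round 2: (7) [S :- W, N.]. New: S.
Round 3: (4) [T :- S, U.]. New: T.
Closure: {B, C, G, J, N, S, T, U, W} — 9 facts.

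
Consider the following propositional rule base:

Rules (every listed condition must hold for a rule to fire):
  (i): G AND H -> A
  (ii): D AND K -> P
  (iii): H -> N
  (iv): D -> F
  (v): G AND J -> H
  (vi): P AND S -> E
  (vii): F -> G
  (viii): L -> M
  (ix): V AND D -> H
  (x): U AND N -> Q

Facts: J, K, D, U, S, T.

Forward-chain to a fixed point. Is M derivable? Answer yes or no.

no

Round 1: (ii) [D AND K -> P]; (iv) [D -> F]. Adds P, F.
Round 2: (vi) [P AND S -> E]; (vii) [F -> G]. Adds E, G.
Round 3: (v) [G AND J -> H]. Adds H.
Round 4: (i) [G AND H -> A]; (iii) [H -> N]. Adds A, N.
Round 5: (x) [U AND N -> Q]. Adds Q.
Fixed point reached. M is concluded only by (viii); (viii) needs L (never derived).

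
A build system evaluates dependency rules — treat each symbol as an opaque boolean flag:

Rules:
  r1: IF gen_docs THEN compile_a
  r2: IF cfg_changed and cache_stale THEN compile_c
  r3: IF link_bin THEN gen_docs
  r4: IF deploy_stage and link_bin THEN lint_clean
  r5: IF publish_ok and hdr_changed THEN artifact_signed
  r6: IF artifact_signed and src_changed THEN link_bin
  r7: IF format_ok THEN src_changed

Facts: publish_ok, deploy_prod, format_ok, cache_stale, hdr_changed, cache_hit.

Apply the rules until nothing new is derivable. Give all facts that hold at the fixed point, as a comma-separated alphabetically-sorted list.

Round 1: r5 [IF publish_ok and hdr_changed THEN artifact_signed]; r7 [IF format_ok THEN src_changed]. New: artifact_signed, src_changed.
Round 2: r6 [IF artifact_signed and src_changed THEN link_bin]. New: link_bin.
Round 3: r3 [IF link_bin THEN gen_docs]. New: gen_docs.
Round 4: r1 [IF gen_docs THEN compile_a]. New: compile_a.

artifact_signed, cache_hit, cache_stale, compile_a, deploy_prod, format_ok, gen_docs, hdr_changed, link_bin, publish_ok, src_changed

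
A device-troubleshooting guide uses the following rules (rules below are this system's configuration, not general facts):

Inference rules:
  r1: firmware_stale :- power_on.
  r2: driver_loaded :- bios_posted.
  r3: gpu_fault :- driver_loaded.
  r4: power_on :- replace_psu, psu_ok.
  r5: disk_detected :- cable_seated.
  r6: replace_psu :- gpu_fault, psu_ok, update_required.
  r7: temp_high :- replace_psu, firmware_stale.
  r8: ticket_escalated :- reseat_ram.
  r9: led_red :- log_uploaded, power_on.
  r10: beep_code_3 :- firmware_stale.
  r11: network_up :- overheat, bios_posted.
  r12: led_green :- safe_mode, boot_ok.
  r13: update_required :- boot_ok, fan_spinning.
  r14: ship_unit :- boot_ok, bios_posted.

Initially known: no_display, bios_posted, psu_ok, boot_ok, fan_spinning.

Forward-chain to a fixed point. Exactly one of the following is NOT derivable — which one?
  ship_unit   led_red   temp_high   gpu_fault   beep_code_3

led_red

Round 1: r2 [driver_loaded :- bios_posted.]; r13 [update_required :- boot_ok, fan_spinning.]; r14 [ship_unit :- boot_ok, bios_posted.]. New: driver_loaded, update_required, ship_unit.
Round 2: r3 [gpu_fault :- driver_loaded.]. New: gpu_fault.
Round 3: r6 [replace_psu :- gpu_fault, psu_ok, update_required.]. New: replace_psu.
Round 4: r4 [power_on :- replace_psu, psu_ok.]. New: power_on.
Round 5: r1 [firmware_stale :- power_on.]. New: firmware_stale.
Round 6: r7 [temp_high :- replace_psu, firmware_stale.]; r10 [beep_code_3 :- firmware_stale.]. New: temp_high, beep_code_3.
Derived: gpu_fault (round 2), beep_code_3 (round 6), ship_unit (round 1), temp_high (round 6). led_red never appears in any round.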